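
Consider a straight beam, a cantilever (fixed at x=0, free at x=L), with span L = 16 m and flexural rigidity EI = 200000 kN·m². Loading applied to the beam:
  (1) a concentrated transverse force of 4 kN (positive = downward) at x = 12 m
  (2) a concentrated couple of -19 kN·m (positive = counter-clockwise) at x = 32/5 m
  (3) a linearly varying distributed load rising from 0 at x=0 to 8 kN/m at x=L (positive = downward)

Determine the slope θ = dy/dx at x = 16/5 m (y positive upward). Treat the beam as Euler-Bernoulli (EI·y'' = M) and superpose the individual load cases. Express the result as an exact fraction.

Load 1 — point force P=4 kN at a=12 m (b=L-a=4):
  θ_1 = -Px(2a-x)/(2EI)  [x≤a] = -4·(16/5)·(2·12-(16/5))/(2·200000) = -52/78125 rad
Load 2 — applied couple M₀=-19 kN·m at a=32/5 m (b=L-a=48/5):
  θ_2 = M₀x/EI  [x≤a] = (-19)·(16/5)/200000 = -19/62500 rad
Load 3 — triangular load w₀=8 kN/m (0→w₀ over full span):
  θ_3 = (w₀Lx²/4-w₀L²x/3-w₀x⁴/(24L))/EI = (8·16·(16/5)²/4-8·16²·(16/5)/3-8·(16/5)⁴/(24·16))/200000 = -54464/5859375 rad
Superposition: θ = Σ θ_i = -240581/23437500 rad ≈ -0.010265 rad

θ(16/5) = -240581/23437500 rad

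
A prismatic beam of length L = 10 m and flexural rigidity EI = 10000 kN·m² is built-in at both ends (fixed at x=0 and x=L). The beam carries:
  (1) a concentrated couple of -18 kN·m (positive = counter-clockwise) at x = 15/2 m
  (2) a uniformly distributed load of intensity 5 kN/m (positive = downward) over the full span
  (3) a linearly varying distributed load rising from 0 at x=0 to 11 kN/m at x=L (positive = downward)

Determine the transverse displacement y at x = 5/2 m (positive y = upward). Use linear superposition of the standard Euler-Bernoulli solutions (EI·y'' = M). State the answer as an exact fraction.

Load 1 — applied couple M₀=-18 kN·m at a=15/2 m (b=L-a=5/2):
  y_1 = (R_Ax³/6 - M_Ax²/2)/EI  [x≤a] with R_A=-81/40, M_A=-45/8 = ((-81/40)·(5/2)³/6 - (-45/8)·(5/2)²/2)/10000 = 63/51200 m
Load 2 — uniform load w=5 kN/m over full span:
  y_2 = -wx²(L-x)²/(24EI) = -5·(5/2)²·(10-(5/2))²/(24·10000) = -15/2048 m
Load 3 — triangular load w₀=11 kN/m (0→w₀ over full span):
  y_3 = -w₀x²(L-x)²(x+2L)/(120LEI) = -11·(5/2)²·(10-(5/2))²·((5/2)+2·10)/(120·10·10000) = -297/40960 m
Superposition: y = Σ y_i = -2733/204800 m ≈ -0.013345 m

y(5/2) = -2733/204800 m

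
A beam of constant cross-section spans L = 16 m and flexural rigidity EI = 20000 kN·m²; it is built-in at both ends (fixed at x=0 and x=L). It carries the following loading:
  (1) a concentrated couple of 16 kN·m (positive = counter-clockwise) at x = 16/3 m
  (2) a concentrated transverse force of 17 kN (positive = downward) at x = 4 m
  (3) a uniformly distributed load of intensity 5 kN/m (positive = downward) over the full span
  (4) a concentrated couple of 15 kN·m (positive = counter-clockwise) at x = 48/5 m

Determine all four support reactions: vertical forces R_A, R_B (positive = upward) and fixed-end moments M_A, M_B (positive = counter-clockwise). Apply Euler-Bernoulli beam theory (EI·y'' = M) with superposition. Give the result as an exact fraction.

Load 1 — applied couple M₀=16 kN·m at a=16/3 m (b=L-a=32/3):
  R_A = 6M₀ab/L³ = 6·16·(16/3)·(32/3)/16³ = 4/3 kN
  M_A = M₀b(2a-b)/L² = 16·(32/3)·(2·(16/3)-(32/3))/16² = 0 kN·m
  R_B = -6M₀ab/L³ = -6·16·(16/3)·(32/3)/16³ = -4/3 kN
  M_B = M₀a(2b-a)/L² = 16·(16/3)·(2·(32/3)-(16/3))/16² = 16/3 kN·m
Load 2 — point force P=17 kN at a=4 m (b=L-a=12):
  R_A = Pb²(3a+b)/L³ = 17·12²·(3·4+12)/16³ = 459/32 kN
  M_A = Pab²/L² = 17·4·12²/16² = 153/4 kN·m
  R_B = Pa²(a+3b)/L³ = 17·4²·(4+3·12)/16³ = 85/32 kN
  M_B = -Pa²b/L² = -17·4²·12/16² = -51/4 kN·m
Load 3 — uniform load w=5 kN/m over full span:
  R_A = wL/2 = 5·16/2 = 40 kN
  M_A = wL²/12 = 5·16²/12 = 320/3 kN·m
  R_B = wL/2 = 5·16/2 = 40 kN
  M_B = -wL²/12 = -5·16²/12 = -320/3 kN·m
Load 4 — applied couple M₀=15 kN·m at a=48/5 m (b=L-a=32/5):
  R_A = 6M₀ab/L³ = 6·15·(48/5)·(32/5)/16³ = 27/20 kN
  M_A = M₀b(2a-b)/L² = 15·(32/5)·(2·(48/5)-(32/5))/16² = 24/5 kN·m
  R_B = -6M₀ab/L³ = -6·15·(48/5)·(32/5)/16³ = -27/20 kN
  M_B = M₀a(2b-a)/L² = 15·(48/5)·(2·(32/5)-(48/5))/16² = 9/5 kN·m
Superposition: R_A = 27373/480 kN, M_A = 8983/60 kN·m, R_B = 19187/480 kN, M_B = -6737/60 kN·m

R_A = 27373/480 kN, M_A = 8983/60 kN·m, R_B = 19187/480 kN, M_B = -6737/60 kN·m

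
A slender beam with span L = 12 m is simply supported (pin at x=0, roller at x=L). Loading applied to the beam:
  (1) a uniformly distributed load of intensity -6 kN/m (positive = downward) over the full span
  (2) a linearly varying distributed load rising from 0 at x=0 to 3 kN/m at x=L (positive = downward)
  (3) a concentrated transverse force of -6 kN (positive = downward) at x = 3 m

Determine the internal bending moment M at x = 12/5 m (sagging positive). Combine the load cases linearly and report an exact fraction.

Load 1 — uniform load w=-6 kN/m over full span:
  M_1 = wx(L-x)/2 = (-6)·(12/5)·(12-(12/5))/2 = -1728/25 kN·m
Load 2 — triangular load w₀=3 kN/m (0→w₀ over full span):
  M_2 = w₀Lx/6 - w₀x³/(6L) = 3·12·(12/5)/6 - 3·(12/5)³/(6·12) = 1728/125 kN·m
Load 3 — point force P=-6 kN at a=3 m (b=L-a=9):
  M_3 = Pbx/L  [x≤a] = (-6)·9·(12/5)/12 = -54/5 kN·m
Superposition: M = Σ M_i = -8262/125 kN·m ≈ -66.096000 kN·m

M(12/5) = -8262/125 kN·m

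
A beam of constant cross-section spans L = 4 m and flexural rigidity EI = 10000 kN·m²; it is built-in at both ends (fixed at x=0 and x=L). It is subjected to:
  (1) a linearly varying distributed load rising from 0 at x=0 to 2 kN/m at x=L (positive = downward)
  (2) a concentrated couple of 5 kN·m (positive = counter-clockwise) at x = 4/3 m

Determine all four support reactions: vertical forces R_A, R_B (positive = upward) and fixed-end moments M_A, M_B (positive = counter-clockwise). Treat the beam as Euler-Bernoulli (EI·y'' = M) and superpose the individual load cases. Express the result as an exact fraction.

R_A = 43/15 kN, M_A = 16/15 kN·m, R_B = 17/15 kN, M_B = 1/15 kN·m

Load 1 — triangular load w₀=2 kN/m (0→w₀ over full span):
  R_A = 3w₀L/20 = 3·2·4/20 = 6/5 kN
  M_A = w₀L²/30 = 2·4²/30 = 16/15 kN·m
  R_B = 7w₀L/20 = 7·2·4/20 = 14/5 kN
  M_B = -w₀L²/20 = -2·4²/20 = -8/5 kN·m
Load 2 — applied couple M₀=5 kN·m at a=4/3 m (b=L-a=8/3):
  R_A = 6M₀ab/L³ = 6·5·(4/3)·(8/3)/4³ = 5/3 kN
  M_A = M₀b(2a-b)/L² = 5·(8/3)·(2·(4/3)-(8/3))/4² = 0 kN·m
  R_B = -6M₀ab/L³ = -6·5·(4/3)·(8/3)/4³ = -5/3 kN
  M_B = M₀a(2b-a)/L² = 5·(4/3)·(2·(8/3)-(4/3))/4² = 5/3 kN·m
Superposition: R_A = 43/15 kN, M_A = 16/15 kN·m, R_B = 17/15 kN, M_B = 1/15 kN·m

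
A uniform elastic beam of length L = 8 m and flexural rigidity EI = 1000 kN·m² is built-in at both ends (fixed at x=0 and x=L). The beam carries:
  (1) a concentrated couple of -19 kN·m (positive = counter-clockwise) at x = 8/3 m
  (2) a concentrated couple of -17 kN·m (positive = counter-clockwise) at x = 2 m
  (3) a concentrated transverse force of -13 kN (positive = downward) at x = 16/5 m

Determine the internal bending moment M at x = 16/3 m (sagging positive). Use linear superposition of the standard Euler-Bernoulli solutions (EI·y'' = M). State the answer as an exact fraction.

Load 1 — applied couple M₀=-19 kN·m at a=8/3 m (b=L-a=16/3):
  M_1 = R_Ax - M_A - M₀  [x>a] with R_A=-19/6, M_A=0 = (-19/6)·(16/3) - 0 - (-19) = 19/9 kN·m
Load 2 — applied couple M₀=-17 kN·m at a=2 m (b=L-a=6):
  M_2 = R_Ax - M_A - M₀  [x>a] with R_A=-153/64, M_A=51/16 = (-153/64)·(16/3) - (51/16) - (-17) = 17/16 kN·m
Load 3 — point force P=-13 kN at a=16/5 m (b=L-a=24/5):
  M_3 = Pa²(a+3b)(L-x)/L³ - Pa²b/L²  [x>a] = (-13)·(16/5)²·((16/5)+3·(24/5))·(8-(16/3))/8³ - (-13)·(16/5)²·(24/5)/8² = -832/375 kN·m
Superposition: M = Σ M_i = 17189/18000 kN·m ≈ 0.954944 kN·m

M(16/3) = 17189/18000 kN·m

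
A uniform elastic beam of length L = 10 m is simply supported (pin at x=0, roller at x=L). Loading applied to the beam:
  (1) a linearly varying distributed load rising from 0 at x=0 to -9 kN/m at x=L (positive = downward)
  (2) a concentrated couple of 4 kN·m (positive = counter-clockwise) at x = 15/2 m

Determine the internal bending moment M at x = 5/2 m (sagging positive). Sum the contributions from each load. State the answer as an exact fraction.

M(5/2) = -1093/32 kN·m

Load 1 — triangular load w₀=-9 kN/m (0→w₀ over full span):
  M_1 = w₀Lx/6 - w₀x³/(6L) = (-9)·10·(5/2)/6 - (-9)·(5/2)³/(6·10) = -1125/32 kN·m
Load 2 — applied couple M₀=4 kN·m at a=15/2 m (b=L-a=5/2):
  M_2 = M₀x/L  [x≤a] = 4·(5/2)/10 = 1 kN·m
Superposition: M = Σ M_i = -1093/32 kN·m ≈ -34.156250 kN·m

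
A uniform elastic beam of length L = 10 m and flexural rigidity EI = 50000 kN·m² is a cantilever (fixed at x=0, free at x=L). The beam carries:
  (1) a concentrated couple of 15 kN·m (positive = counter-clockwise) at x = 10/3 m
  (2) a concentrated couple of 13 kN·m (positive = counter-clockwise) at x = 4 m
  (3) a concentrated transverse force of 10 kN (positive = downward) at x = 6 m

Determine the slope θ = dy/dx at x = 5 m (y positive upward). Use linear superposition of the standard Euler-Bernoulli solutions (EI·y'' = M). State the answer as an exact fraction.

Load 1 — applied couple M₀=15 kN·m at a=10/3 m (b=L-a=20/3):
  θ_1 = M₀a/EI  [x>a] = 15·(10/3)/50000 = 1/1000 rad
Load 2 — applied couple M₀=13 kN·m at a=4 m (b=L-a=6):
  θ_2 = M₀a/EI  [x>a] = 13·4/50000 = 13/12500 rad
Load 3 — point force P=10 kN at a=6 m (b=L-a=4):
  θ_3 = -Px(2a-x)/(2EI)  [x≤a] = -10·5·(2·6-5)/(2·50000) = -7/2000 rad
Superposition: θ = Σ θ_i = -73/50000 rad ≈ -0.001460 rad

θ(5) = -73/50000 rad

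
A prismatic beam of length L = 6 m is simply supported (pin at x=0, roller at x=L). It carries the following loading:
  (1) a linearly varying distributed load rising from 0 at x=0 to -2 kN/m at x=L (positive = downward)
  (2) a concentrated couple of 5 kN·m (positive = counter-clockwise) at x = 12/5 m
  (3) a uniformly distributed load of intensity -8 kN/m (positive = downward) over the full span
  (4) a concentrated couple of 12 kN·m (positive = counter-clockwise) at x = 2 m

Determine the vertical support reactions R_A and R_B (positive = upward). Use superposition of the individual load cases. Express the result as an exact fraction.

R_A = -139/6 kN, R_B = -185/6 kN

Load 1 — triangular load w₀=-2 kN/m (0→w₀ over full span):
  R_A = w₀L/6 = (-2)·6/6 = -2 kN
  R_B = w₀L/3 = (-2)·6/3 = -4 kN
Load 2 — applied couple M₀=5 kN·m at a=12/5 m (b=L-a=18/5):
  R_A = M₀/L = 5/6 kN
  R_B = -M₀/L = -5/6 kN
Load 3 — uniform load w=-8 kN/m over full span:
  R_A = wL/2 = (-8)·6/2 = -24 kN
  R_B = wL/2 = (-8)·6/2 = -24 kN
Load 4 — applied couple M₀=12 kN·m at a=2 m (b=L-a=4):
  R_A = M₀/L = 12/6 = 2 kN
  R_B = -M₀/L = -12/6 = -2 kN
Superposition: R_A = -139/6 kN, R_B = -185/6 kN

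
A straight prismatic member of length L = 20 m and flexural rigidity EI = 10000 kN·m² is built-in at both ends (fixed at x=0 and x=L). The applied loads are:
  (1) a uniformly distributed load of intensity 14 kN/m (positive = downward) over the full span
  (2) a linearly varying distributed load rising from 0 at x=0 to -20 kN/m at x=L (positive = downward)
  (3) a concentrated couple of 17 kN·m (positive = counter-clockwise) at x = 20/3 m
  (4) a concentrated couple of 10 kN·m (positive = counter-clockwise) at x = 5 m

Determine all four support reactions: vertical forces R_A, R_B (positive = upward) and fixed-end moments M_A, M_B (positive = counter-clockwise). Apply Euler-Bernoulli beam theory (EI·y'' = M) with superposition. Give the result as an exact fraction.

Load 1 — uniform load w=14 kN/m over full span:
  R_A = wL/2 = 14·20/2 = 140 kN
  M_A = wL²/12 = 14·20²/12 = 1400/3 kN·m
  R_B = wL/2 = 14·20/2 = 140 kN
  M_B = -wL²/12 = -14·20²/12 = -1400/3 kN·m
Load 2 — triangular load w₀=-20 kN/m (0→w₀ over full span):
  R_A = 3w₀L/20 = 3·(-20)·20/20 = -60 kN
  M_A = w₀L²/30 = (-20)·20²/30 = -800/3 kN·m
  R_B = 7w₀L/20 = 7·(-20)·20/20 = -140 kN
  M_B = -w₀L²/20 = -(-20)·20²/20 = 400 kN·m
Load 3 — applied couple M₀=17 kN·m at a=20/3 m (b=L-a=40/3):
  R_A = 6M₀ab/L³ = 6·17·(20/3)·(40/3)/20³ = 17/15 kN
  M_A = M₀b(2a-b)/L² = 17·(40/3)·(2·(20/3)-(40/3))/20² = 0 kN·m
  R_B = -6M₀ab/L³ = -6·17·(20/3)·(40/3)/20³ = -17/15 kN
  M_B = M₀a(2b-a)/L² = 17·(20/3)·(2·(40/3)-(20/3))/20² = 17/3 kN·m
Load 4 — applied couple M₀=10 kN·m at a=5 m (b=L-a=15):
  R_A = 6M₀ab/L³ = 6·10·5·15/20³ = 9/16 kN
  M_A = M₀b(2a-b)/L² = 10·15·(2·5-15)/20² = -15/8 kN·m
  R_B = -6M₀ab/L³ = -6·10·5·15/20³ = -9/16 kN
  M_B = M₀a(2b-a)/L² = 10·5·(2·15-5)/20² = 25/8 kN·m
Superposition: R_A = 19607/240 kN, M_A = 1585/8 kN·m, R_B = -407/240 kN, M_B = -463/8 kN·m

R_A = 19607/240 kN, M_A = 1585/8 kN·m, R_B = -407/240 kN, M_B = -463/8 kN·m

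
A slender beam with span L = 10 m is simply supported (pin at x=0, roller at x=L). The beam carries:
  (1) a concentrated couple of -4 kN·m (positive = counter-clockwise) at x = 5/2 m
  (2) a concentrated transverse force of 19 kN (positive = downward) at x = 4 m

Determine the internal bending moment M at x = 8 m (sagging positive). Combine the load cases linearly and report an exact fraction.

Load 1 — applied couple M₀=-4 kN·m at a=5/2 m (b=L-a=15/2):
  M_1 = M₀x/L - M₀  [x>a] = (-4)·8/10 - (-4) = 4/5 kN·m
Load 2 — point force P=19 kN at a=4 m (b=L-a=6):
  M_2 = Pa(L-x)/L  [x>a] = 19·4·(10-8)/10 = 76/5 kN·m
Superposition: M = Σ M_i = 16 kN·m ≈ 16.000000 kN·m

M(8) = 16 kN·m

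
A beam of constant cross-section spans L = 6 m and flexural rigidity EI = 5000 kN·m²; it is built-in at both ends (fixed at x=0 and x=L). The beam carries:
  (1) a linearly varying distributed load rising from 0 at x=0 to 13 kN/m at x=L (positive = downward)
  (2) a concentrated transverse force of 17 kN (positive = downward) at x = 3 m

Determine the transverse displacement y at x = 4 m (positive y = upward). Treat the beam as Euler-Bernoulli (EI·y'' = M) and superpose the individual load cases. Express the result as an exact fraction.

Load 1 — triangular load w₀=13 kN/m (0→w₀ over full span):
  y_1 = -w₀x²(L-x)²(x+2L)/(120LEI) = -13·4²·(6-4)²·(4+2·6)/(120·6·5000) = -104/28125 m
Load 2 — point force P=17 kN at a=3 m (b=L-a=3):
  y_2 = -Pa²(L-x)²(3bL-(3b+a)(L-x))/(6L³EI)  [x>a] = -17·3²·(6-4)²·(3·3·6-(3·3+3)·(6-4))/(6·6³·5000) = -17/6000 m
Superposition: y = Σ y_i = -2939/450000 m ≈ -0.006531 m

y(4) = -2939/450000 m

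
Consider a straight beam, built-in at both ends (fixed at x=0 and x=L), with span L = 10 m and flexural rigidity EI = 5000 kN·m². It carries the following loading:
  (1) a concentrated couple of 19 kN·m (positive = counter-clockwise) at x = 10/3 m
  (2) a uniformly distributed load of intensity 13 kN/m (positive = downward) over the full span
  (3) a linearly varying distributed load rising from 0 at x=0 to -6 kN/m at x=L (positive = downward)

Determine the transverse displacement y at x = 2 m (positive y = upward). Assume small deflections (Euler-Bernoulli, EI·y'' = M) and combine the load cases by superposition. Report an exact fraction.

Load 1 — applied couple M₀=19 kN·m at a=10/3 m (b=L-a=20/3):
  y_1 = (R_Ax³/6 - M_Ax²/2)/EI  [x≤a] with R_A=38/15, M_A=0 = ((38/15)·2³/6 - 0·2²/2)/5000 = 19/28125 m
Load 2 — uniform load w=13 kN/m over full span:
  y_2 = -wx²(L-x)²/(24EI) = -13·2²·(10-2)²/(24·5000) = -52/1875 m
Load 3 — triangular load w₀=-6 kN/m (0→w₀ over full span):
  y_3 = -w₀x²(L-x)²(x+2L)/(120LEI) = -(-6)·2²·(10-2)²·(2+2·10)/(120·10·5000) = 88/15625 m
Superposition: y = Σ y_i = -3013/140625 m ≈ -0.021426 m

y(2) = -3013/140625 m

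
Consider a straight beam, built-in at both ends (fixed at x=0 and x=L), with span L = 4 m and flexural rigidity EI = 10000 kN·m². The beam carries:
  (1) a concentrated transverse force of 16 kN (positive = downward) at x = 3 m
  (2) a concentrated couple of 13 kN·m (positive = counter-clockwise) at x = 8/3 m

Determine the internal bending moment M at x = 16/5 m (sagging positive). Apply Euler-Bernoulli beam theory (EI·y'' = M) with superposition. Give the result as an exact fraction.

Load 1 — point force P=16 kN at a=3 m (b=L-a=1):
  M_1 = Pa²(a+3b)(L-x)/L³ - Pa²b/L²  [x>a] = 16·3²·(3+3·1)·(4-(16/5))/4³ - 16·3²·1/4² = 9/5 kN·m
Load 2 — applied couple M₀=13 kN·m at a=8/3 m (b=L-a=4/3):
  M_2 = R_Ax - M_A - M₀  [x>a] with R_A=13/3, M_A=13/3 = (13/3)·(16/5) - (13/3) - 13 = -52/15 kN·m
Superposition: M = Σ M_i = -5/3 kN·m ≈ -1.666667 kN·m

M(16/5) = -5/3 kN·m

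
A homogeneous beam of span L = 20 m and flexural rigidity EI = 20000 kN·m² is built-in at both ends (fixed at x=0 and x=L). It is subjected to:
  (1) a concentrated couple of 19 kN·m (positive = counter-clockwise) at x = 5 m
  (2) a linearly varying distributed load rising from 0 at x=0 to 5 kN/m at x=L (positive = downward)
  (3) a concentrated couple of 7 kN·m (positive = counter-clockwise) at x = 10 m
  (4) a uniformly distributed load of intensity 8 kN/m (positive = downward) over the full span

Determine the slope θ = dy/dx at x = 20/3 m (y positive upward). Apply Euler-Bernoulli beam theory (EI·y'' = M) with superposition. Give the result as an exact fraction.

Load 1 — applied couple M₀=19 kN·m at a=5 m (b=L-a=15):
  θ_1 = (R_Ax²/2 - M_Ax - M₀(x-a))/EI  [x>a] with R_A=171/160, M_A=-57/16 = ((171/160)·(20/3)²/2 - (-57/16)·(20/3) - 19·((20/3)-5))/20000 = 19/24000 rad
Load 2 — triangular load w₀=5 kN/m (0→w₀ over full span):
  θ_2 = -w₀(2x(L-x)(L-2x)(x+2L)+x²(L-x)²)/(120LEI) = -5·(2·(20/3)·(20-(20/3))·(20-2·(20/3))·((20/3)+2·20)+(20/3)²·(20-(20/3))²)/(120·20·20000) = -8/1215 rad
Load 3 — applied couple M₀=7 kN·m at a=10 m (b=L-a=10):
  θ_3 = (R_Ax²/2 - M_Ax)/EI  [x≤a] with R_A=21/40, M_A=7/4 = ((21/40)·(20/3)²/2 - (7/4)·(20/3))/20000 = 0 rad
Load 4 — uniform load w=8 kN/m over full span:
  θ_4 = -wx(L-x)(L-2x)/(12EI) = -8·(20/3)·(20-(20/3))·(20-2·(20/3))/(12·20000) = -8/405 rad
Superposition: θ = Σ θ_i = -49661/1944000 rad ≈ -0.025546 rad

θ(20/3) = -49661/1944000 rad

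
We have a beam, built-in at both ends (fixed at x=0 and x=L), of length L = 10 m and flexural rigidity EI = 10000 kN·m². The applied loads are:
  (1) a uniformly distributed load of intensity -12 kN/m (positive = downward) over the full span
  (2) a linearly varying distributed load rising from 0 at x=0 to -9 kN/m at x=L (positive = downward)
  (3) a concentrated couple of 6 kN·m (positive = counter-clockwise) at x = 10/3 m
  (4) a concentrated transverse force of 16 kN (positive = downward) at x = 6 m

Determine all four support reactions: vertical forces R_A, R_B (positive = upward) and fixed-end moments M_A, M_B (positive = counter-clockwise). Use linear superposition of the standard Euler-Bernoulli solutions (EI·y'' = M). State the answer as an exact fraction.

Load 1 — uniform load w=-12 kN/m over full span:
  R_A = wL/2 = (-12)·10/2 = -60 kN
  M_A = wL²/12 = (-12)·10²/12 = -100 kN·m
  R_B = wL/2 = (-12)·10/2 = -60 kN
  M_B = -wL²/12 = -(-12)·10²/12 = 100 kN·m
Load 2 — triangular load w₀=-9 kN/m (0→w₀ over full span):
  R_A = 3w₀L/20 = 3·(-9)·10/20 = -27/2 kN
  M_A = w₀L²/30 = (-9)·10²/30 = -30 kN·m
  R_B = 7w₀L/20 = 7·(-9)·10/20 = -63/2 kN
  M_B = -w₀L²/20 = -(-9)·10²/20 = 45 kN·m
Load 3 — applied couple M₀=6 kN·m at a=10/3 m (b=L-a=20/3):
  R_A = 6M₀ab/L³ = 6·6·(10/3)·(20/3)/10³ = 4/5 kN
  M_A = M₀b(2a-b)/L² = 6·(20/3)·(2·(10/3)-(20/3))/10² = 0 kN·m
  R_B = -6M₀ab/L³ = -6·6·(10/3)·(20/3)/10³ = -4/5 kN
  M_B = M₀a(2b-a)/L² = 6·(10/3)·(2·(20/3)-(10/3))/10² = 2 kN·m
Load 4 — point force P=16 kN at a=6 m (b=L-a=4):
  R_A = Pb²(3a+b)/L³ = 16·4²·(3·6+4)/10³ = 704/125 kN
  M_A = Pab²/L² = 16·6·4²/10² = 384/25 kN·m
  R_B = Pa²(a+3b)/L³ = 16·6²·(6+3·4)/10³ = 1296/125 kN
  M_B = -Pa²b/L² = -16·6²·4/10² = -576/25 kN·m
Superposition: R_A = -16767/250 kN, M_A = -2866/25 kN·m, R_B = -20483/250 kN, M_B = 3099/25 kN·m

R_A = -16767/250 kN, M_A = -2866/25 kN·m, R_B = -20483/250 kN, M_B = 3099/25 kN·m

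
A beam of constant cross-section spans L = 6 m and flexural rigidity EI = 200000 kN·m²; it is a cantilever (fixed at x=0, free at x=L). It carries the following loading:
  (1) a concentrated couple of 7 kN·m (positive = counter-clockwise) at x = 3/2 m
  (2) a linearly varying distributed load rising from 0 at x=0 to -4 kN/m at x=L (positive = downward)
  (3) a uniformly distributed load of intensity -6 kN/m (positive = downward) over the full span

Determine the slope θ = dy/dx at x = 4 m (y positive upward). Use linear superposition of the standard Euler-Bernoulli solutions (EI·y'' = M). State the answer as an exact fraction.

Load 1 — applied couple M₀=7 kN·m at a=3/2 m (b=L-a=9/2):
  θ_1 = M₀a/EI  [x>a] = 7·(3/2)/200000 = 21/400000 rad
Load 2 — triangular load w₀=-4 kN/m (0→w₀ over full span):
  θ_2 = (w₀Lx²/4-w₀L²x/3-w₀x⁴/(24L))/EI = ((-4)·6·4²/4-(-4)·6²·4/3-(-4)·4⁴/(24·6))/200000 = 29/56250 rad
Load 3 — uniform load w=-6 kN/m over full span:
  θ_3 = -wx(x²-3Lx+3L²)/(6EI) = -(-6)·4·(4²-3·6·4+3·6²)/(6·200000) = 13/12500 rad
Superposition: θ = Σ θ_i = 5789/3600000 rad ≈ 0.001608 rad

θ(4) = 5789/3600000 rad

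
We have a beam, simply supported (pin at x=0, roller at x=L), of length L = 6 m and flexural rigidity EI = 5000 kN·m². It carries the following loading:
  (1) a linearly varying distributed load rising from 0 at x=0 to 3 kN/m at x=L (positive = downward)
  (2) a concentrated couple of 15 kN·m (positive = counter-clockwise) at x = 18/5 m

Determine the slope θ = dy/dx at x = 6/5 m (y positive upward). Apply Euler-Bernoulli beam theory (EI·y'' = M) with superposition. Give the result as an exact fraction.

θ(6/5) = -5151/1562500 rad

Load 1 — triangular load w₀=3 kN/m (0→w₀ over full span):
  θ_1 = -w₀(7L⁴-30L²x²+15x⁴)/(360LEI) = -3·(7·6⁴-30·6²·(6/5)²+15·(6/5)⁴)/(360·6·5000) = -819/390625 rad
Load 2 — applied couple M₀=15 kN·m at a=18/5 m (b=L-a=12/5):
  θ_2 = (M₀x²/(2L)+C₁)/EI  [x≤a] with C₁=M₀(3b²-L²)/(6L)=-39/5 = (15·(6/5)²/(2·6)+(-39/5))/5000 = -3/2500 rad
Superposition: θ = Σ θ_i = -5151/1562500 rad ≈ -0.003297 rad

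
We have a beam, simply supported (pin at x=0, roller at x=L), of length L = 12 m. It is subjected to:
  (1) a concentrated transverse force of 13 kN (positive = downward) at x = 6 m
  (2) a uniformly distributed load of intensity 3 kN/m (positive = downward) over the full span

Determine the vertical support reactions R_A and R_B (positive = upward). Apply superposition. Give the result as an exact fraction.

R_A = 49/2 kN, R_B = 49/2 kN

Load 1 — point force P=13 kN at a=6 m (b=L-a=6):
  R_A = Pb/L = 13·6/12 = 13/2 kN
  R_B = Pa/L = 13·6/12 = 13/2 kN
Load 2 — uniform load w=3 kN/m over full span:
  R_A = wL/2 = 3·12/2 = 18 kN
  R_B = wL/2 = 3·12/2 = 18 kN
Superposition: R_A = 49/2 kN, R_B = 49/2 kN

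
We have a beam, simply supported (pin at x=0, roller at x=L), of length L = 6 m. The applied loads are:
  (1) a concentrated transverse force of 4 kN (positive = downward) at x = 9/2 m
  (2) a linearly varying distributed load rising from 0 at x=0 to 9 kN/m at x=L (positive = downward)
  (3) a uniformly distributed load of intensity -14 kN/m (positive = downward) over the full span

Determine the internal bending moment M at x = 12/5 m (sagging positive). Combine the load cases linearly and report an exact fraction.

M(12/5) = -4992/125 kN·m

Load 1 — point force P=4 kN at a=9/2 m (b=L-a=3/2):
  M_1 = Pbx/L  [x≤a] = 4·(3/2)·(12/5)/6 = 12/5 kN·m
Load 2 — triangular load w₀=9 kN/m (0→w₀ over full span):
  M_2 = w₀Lx/6 - w₀x³/(6L) = 9·6·(12/5)/6 - 9·(12/5)³/(6·6) = 2268/125 kN·m
Load 3 — uniform load w=-14 kN/m over full span:
  M_3 = wx(L-x)/2 = (-14)·(12/5)·(6-(12/5))/2 = -1512/25 kN·m
Superposition: M = Σ M_i = -4992/125 kN·m ≈ -39.936000 kN·m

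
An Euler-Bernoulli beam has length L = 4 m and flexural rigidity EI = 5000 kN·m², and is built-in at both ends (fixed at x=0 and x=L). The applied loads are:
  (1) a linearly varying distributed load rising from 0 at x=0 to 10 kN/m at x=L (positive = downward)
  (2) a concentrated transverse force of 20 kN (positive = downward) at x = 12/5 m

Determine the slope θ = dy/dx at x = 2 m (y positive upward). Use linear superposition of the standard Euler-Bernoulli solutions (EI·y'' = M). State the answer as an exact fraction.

θ(2) = -121/375000 rad

Load 1 — triangular load w₀=10 kN/m (0→w₀ over full span):
  θ_1 = -w₀(2x(L-x)(L-2x)(x+2L)+x²(L-x)²)/(120LEI) = -10·(2·2·(4-2)·(4-2·2)·(2+2·4)+2²·(4-2)²)/(120·4·5000) = -1/15000 rad
Load 2 — point force P=20 kN at a=12/5 m (b=L-a=8/5):
  θ_2 = -Pb²x(2aL-(3a+b)x)/(2L³EI)  [x≤a] = -20·(8/5)²·2·(2·(12/5)·4-(3·(12/5)+(8/5))·2)/(2·4³·5000) = -4/15625 rad
Superposition: θ = Σ θ_i = -121/375000 rad ≈ -0.000323 rad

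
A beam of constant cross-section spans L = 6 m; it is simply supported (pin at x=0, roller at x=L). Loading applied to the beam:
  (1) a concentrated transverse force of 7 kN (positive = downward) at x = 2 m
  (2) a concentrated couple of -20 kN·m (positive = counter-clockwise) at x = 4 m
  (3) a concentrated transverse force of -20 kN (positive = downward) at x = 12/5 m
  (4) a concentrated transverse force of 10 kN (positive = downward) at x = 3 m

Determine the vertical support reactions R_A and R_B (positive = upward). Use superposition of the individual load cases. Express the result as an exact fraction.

Load 1 — point force P=7 kN at a=2 m (b=L-a=4):
  R_A = Pb/L = 7·4/6 = 14/3 kN
  R_B = Pa/L = 7·2/6 = 7/3 kN
Load 2 — applied couple M₀=-20 kN·m at a=4 m (b=L-a=2):
  R_A = M₀/L = (-20)/6 = -10/3 kN
  R_B = -M₀/L = -(-20)/6 = 10/3 kN
Load 3 — point force P=-20 kN at a=12/5 m (b=L-a=18/5):
  R_A = Pb/L = (-20)·(18/5)/6 = -12 kN
  R_B = Pa/L = (-20)·(12/5)/6 = -8 kN
Load 4 — point force P=10 kN at a=3 m (b=L-a=3):
  R_A = Pb/L = 10·3/6 = 5 kN
  R_B = Pa/L = 10·3/6 = 5 kN
Superposition: R_A = -17/3 kN, R_B = 8/3 kN

R_A = -17/3 kN, R_B = 8/3 kN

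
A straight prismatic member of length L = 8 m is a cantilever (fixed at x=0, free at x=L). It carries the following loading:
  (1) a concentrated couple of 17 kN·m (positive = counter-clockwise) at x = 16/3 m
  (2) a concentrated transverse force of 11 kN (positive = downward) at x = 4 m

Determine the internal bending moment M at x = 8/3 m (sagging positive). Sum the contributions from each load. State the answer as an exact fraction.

M(8/3) = 7/3 kN·m

Load 1 — applied couple M₀=17 kN·m at a=16/3 m (b=L-a=8/3):
  M_1 = M₀  [x≤a] = 17 = 17 kN·m
Load 2 — point force P=11 kN at a=4 m (b=L-a=4):
  M_2 = -P(a-x)  [x≤a] = -11·(4-(8/3)) = -44/3 kN·m
Superposition: M = Σ M_i = 7/3 kN·m ≈ 2.333333 kN·m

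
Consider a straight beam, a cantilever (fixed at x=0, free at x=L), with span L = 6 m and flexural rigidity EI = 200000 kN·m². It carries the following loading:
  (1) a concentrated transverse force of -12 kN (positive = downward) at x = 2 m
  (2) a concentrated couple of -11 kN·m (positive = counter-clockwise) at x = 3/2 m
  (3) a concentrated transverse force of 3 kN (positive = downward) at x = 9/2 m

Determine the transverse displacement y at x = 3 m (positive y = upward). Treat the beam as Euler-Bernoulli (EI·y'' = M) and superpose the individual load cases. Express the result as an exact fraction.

Load 1 — point force P=-12 kN at a=2 m (b=L-a=4):
  y_1 = -Pa²(3x-a)/(6EI)  [x>a] = -(-12)·2²·(3·3-2)/(6·200000) = 7/25000 m
Load 2 — applied couple M₀=-11 kN·m at a=3/2 m (b=L-a=9/2):
  y_2 = M₀a(2x-a)/(2EI)  [x>a] = (-11)·(3/2)·(2·3-(3/2))/(2·200000) = -297/1600000 m
Load 3 — point force P=3 kN at a=9/2 m (b=L-a=3/2):
  y_3 = -Px²(3a-x)/(6EI)  [x≤a] = -3·3²·(3·(9/2)-3)/(6·200000) = -189/800000 m
Superposition: y = Σ y_i = -227/1600000 m ≈ -0.000142 m

y(3) = -227/1600000 m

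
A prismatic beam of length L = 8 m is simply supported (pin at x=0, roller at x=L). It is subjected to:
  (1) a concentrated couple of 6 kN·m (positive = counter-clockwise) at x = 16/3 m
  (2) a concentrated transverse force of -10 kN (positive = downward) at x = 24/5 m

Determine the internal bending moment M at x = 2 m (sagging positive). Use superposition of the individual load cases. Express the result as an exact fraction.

Load 1 — applied couple M₀=6 kN·m at a=16/3 m (b=L-a=8/3):
  M_1 = M₀x/L  [x≤a] = 6·2/8 = 3/2 kN·m
Load 2 — point force P=-10 kN at a=24/5 m (b=L-a=16/5):
  M_2 = Pbx/L  [x≤a] = (-10)·(16/5)·2/8 = -8 kN·m
Superposition: M = Σ M_i = -13/2 kN·m ≈ -6.500000 kN·m

M(2) = -13/2 kN·m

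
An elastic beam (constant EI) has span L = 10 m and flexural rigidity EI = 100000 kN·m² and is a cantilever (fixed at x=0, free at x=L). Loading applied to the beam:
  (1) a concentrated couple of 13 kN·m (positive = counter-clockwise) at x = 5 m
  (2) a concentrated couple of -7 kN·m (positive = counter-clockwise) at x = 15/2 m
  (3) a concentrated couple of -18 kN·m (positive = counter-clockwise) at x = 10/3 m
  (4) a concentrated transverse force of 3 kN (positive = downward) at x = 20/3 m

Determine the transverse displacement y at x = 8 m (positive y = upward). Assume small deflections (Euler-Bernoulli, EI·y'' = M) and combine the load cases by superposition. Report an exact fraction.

Load 1 — applied couple M₀=13 kN·m at a=5 m (b=L-a=5):
  y_1 = M₀a(2x-a)/(2EI)  [x>a] = 13·5·(2·8-5)/(2·100000) = 143/40000 m
Load 2 — applied couple M₀=-7 kN·m at a=15/2 m (b=L-a=5/2):
  y_2 = M₀a(2x-a)/(2EI)  [x>a] = (-7)·(15/2)·(2·8-(15/2))/(2·100000) = -357/160000 m
Load 3 — applied couple M₀=-18 kN·m at a=10/3 m (b=L-a=20/3):
  y_3 = M₀a(2x-a)/(2EI)  [x>a] = (-18)·(10/3)·(2·8-(10/3))/(2·100000) = -19/5000 m
Load 4 — point force P=3 kN at a=20/3 m (b=L-a=10/3):
  y_4 = -Pa²(3x-a)/(6EI)  [x>a] = -3·(20/3)²·(3·8-(20/3))/(6·100000) = -13/3375 m
Superposition: y = Σ y_i = -27251/4320000 m ≈ -0.006308 m

y(8) = -27251/4320000 m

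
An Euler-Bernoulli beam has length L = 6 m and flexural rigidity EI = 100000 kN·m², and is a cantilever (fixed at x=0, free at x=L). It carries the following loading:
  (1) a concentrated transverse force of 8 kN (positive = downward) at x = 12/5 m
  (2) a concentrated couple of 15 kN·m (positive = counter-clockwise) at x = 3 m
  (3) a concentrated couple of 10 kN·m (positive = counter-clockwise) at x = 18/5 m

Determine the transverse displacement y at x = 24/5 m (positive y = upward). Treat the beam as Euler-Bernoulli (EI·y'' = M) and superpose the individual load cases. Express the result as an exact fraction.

y(24/5) = 8217/5000000 m

Load 1 — point force P=8 kN at a=12/5 m (b=L-a=18/5):
  y_1 = -Pa²(3x-a)/(6EI)  [x>a] = -8·(12/5)²·(3·(24/5)-(12/5))/(6·100000) = -72/78125 m
Load 2 — applied couple M₀=15 kN·m at a=3 m (b=L-a=3):
  y_2 = M₀a(2x-a)/(2EI)  [x>a] = 15·3·(2·(24/5)-3)/(2·100000) = 297/200000 m
Load 3 — applied couple M₀=10 kN·m at a=18/5 m (b=L-a=12/5):
  y_3 = M₀a(2x-a)/(2EI)  [x>a] = 10·(18/5)·(2·(24/5)-(18/5))/(2·100000) = 27/25000 m
Superposition: y = Σ y_i = 8217/5000000 m ≈ 0.001643 m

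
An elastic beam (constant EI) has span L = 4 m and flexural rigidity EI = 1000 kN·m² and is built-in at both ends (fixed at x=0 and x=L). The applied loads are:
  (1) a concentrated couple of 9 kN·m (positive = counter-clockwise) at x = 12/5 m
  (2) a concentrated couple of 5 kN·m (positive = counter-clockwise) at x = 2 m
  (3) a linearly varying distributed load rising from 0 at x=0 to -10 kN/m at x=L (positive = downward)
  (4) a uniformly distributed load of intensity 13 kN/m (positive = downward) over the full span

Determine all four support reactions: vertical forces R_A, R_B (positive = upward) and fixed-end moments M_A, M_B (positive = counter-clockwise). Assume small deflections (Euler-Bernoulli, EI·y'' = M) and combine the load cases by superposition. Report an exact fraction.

R_A = 5023/200 kN, M_A = 1613/100 kN·m, R_B = 1377/200 kN, M_B = -2101/300 kN·m

Load 1 — applied couple M₀=9 kN·m at a=12/5 m (b=L-a=8/5):
  R_A = 6M₀ab/L³ = 6·9·(12/5)·(8/5)/4³ = 81/25 kN
  M_A = M₀b(2a-b)/L² = 9·(8/5)·(2·(12/5)-(8/5))/4² = 72/25 kN·m
  R_B = -6M₀ab/L³ = -6·9·(12/5)·(8/5)/4³ = -81/25 kN
  M_B = M₀a(2b-a)/L² = 9·(12/5)·(2·(8/5)-(12/5))/4² = 27/25 kN·m
Load 2 — applied couple M₀=5 kN·m at a=2 m (b=L-a=2):
  R_A = 6M₀ab/L³ = 6·5·2·2/4³ = 15/8 kN
  M_A = M₀b(2a-b)/L² = 5·2·(2·2-2)/4² = 5/4 kN·m
  R_B = -6M₀ab/L³ = -6·5·2·2/4³ = -15/8 kN
  M_B = M₀a(2b-a)/L² = 5·2·(2·2-2)/4² = 5/4 kN·m
Load 3 — triangular load w₀=-10 kN/m (0→w₀ over full span):
  R_A = 3w₀L/20 = 3·(-10)·4/20 = -6 kN
  M_A = w₀L²/30 = (-10)·4²/30 = -16/3 kN·m
  R_B = 7w₀L/20 = 7·(-10)·4/20 = -14 kN
  M_B = -w₀L²/20 = -(-10)·4²/20 = 8 kN·m
Load 4 — uniform load w=13 kN/m over full span:
  R_A = wL/2 = 13·4/2 = 26 kN
  M_A = wL²/12 = 13·4²/12 = 52/3 kN·m
  R_B = wL/2 = 13·4/2 = 26 kN
  M_B = -wL²/12 = -13·4²/12 = -52/3 kN·m
Superposition: R_A = 5023/200 kN, M_A = 1613/100 kN·m, R_B = 1377/200 kN, M_B = -2101/300 kN·m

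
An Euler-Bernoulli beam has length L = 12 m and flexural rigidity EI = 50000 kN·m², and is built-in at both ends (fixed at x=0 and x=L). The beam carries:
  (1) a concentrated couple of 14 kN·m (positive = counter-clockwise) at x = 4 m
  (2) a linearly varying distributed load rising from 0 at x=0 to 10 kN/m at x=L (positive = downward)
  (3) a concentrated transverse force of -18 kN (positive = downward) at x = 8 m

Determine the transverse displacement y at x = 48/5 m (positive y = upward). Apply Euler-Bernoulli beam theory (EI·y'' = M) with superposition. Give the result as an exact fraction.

Load 1 — applied couple M₀=14 kN·m at a=4 m (b=L-a=8):
  y_1 = (R_Ax³/6 - M_Ax²/2 - M₀(x-a)²/2)/EI  [x>a] with R_A=14/9, M_A=0 = ((14/9)·(48/5)³/6 - 0·(48/5)²/2 - 14·((48/5)-4)²/2)/50000 = 77/390625 m
Load 2 — triangular load w₀=10 kN/m (0→w₀ over full span):
  y_2 = -w₀x²(L-x)²(x+2L)/(120LEI) = -10·(48/5)²·(12-(48/5))²·((48/5)+2·12)/(120·12·50000) = -24192/9765625 m
Load 3 — point force P=-18 kN at a=8 m (b=L-a=4):
  y_3 = -Pa²(L-x)²(3bL-(3b+a)(L-x))/(6L³EI)  [x>a] = -(-18)·8²·(12-(48/5))²·(3·4·12-(3·4+8)·(12-(48/5)))/(6·12³·50000) = 96/78125 m
Superposition: y = Σ y_i = -10267/9765625 m ≈ -0.001051 m

y(48/5) = -10267/9765625 m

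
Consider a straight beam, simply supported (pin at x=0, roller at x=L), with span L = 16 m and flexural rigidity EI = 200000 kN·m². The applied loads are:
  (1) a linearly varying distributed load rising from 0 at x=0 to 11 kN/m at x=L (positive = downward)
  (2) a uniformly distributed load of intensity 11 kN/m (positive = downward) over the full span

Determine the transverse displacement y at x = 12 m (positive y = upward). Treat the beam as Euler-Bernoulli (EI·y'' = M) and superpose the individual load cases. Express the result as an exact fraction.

y(12) = -3817/75000 m

Load 1 — triangular load w₀=11 kN/m (0→w₀ over full span):
  y_1 = -w₀x(7L⁴-10L²x²+3x⁴)/(360LEI) = -11·12·(7·16⁴-10·16²·12²+3·12⁴)/(360·16·200000) = -1309/75000 m
Load 2 — uniform load w=11 kN/m over full span:
  y_2 = -wx(L³-2Lx²+x³)/(24EI) = -11·12·(16³-2·16·12²+12³)/(24·200000) = -209/6250 m
Superposition: y = Σ y_i = -3817/75000 m ≈ -0.050893 m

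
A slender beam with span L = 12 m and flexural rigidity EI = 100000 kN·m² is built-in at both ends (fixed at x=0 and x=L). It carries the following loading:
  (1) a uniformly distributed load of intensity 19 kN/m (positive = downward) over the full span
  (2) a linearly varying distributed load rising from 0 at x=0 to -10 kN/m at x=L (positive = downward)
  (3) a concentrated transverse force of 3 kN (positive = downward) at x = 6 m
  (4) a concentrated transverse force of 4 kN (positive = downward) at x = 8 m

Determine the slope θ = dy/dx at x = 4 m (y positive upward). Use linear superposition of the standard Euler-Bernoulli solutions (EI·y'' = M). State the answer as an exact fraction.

Load 1 — uniform load w=19 kN/m over full span:
  θ_1 = -wx(L-x)(L-2x)/(12EI) = -19·4·(12-4)·(12-2·4)/(12·100000) = -19/9375 rad
Load 2 — triangular load w₀=-10 kN/m (0→w₀ over full span):
  θ_2 = -w₀(2x(L-x)(L-2x)(x+2L)+x²(L-x)²)/(120LEI) = -(-10)·(2·4·(12-4)·(12-2·4)·(4+2·12)+4²·(12-4)²)/(120·12·100000) = 16/28125 rad
Load 3 — point force P=3 kN at a=6 m (b=L-a=6):
  θ_3 = -Pb²x(2aL-(3a+b)x)/(2L³EI)  [x≤a] = -3·6²·4·(2·6·12-(3·6+6)·4)/(2·12³·100000) = -3/50000 rad
Load 4 — point force P=4 kN at a=8 m (b=L-a=4):
  θ_4 = -Pb²x(2aL-(3a+b)x)/(2L³EI)  [x≤a] = -4·4²·4·(2·8·12-(3·8+4)·4)/(2·12³·100000) = -1/16875 rad
Superposition: θ = Σ θ_i = -2129/1350000 rad ≈ -0.001577 rad

θ(4) = -2129/1350000 rad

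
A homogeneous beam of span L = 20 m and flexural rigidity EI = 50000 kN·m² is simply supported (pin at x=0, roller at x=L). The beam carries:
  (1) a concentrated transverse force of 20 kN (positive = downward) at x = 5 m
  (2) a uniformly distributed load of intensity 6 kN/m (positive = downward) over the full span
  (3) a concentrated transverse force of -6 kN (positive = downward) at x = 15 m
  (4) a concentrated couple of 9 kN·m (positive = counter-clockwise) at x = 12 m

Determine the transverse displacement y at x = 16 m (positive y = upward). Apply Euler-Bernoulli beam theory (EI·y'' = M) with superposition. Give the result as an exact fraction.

y(16) = -122371/750000 m

Load 1 — point force P=20 kN at a=5 m (b=L-a=15):
  y_1 = -Pa(L-x)(2Lx-a²-x²)/(6LEI)  [x>a] = -20·5·(20-16)·(2·20·16-5²-16²)/(6·20·50000) = -359/15000 m
Load 2 — uniform load w=6 kN/m over full span:
  y_2 = -wx(L³-2Lx²+x³)/(24EI) = -6·16·(20³-2·20·16²+16³)/(24·50000) = -464/3125 m
Load 3 — point force P=-6 kN at a=15 m (b=L-a=5):
  y_3 = -Pa(L-x)(2Lx-a²-x²)/(6LEI)  [x>a] = -(-6)·15·(20-16)·(2·20·16-15²-16²)/(6·20·50000) = 477/50000 m
Load 4 — applied couple M₀=9 kN·m at a=12 m (b=L-a=8):
  y_4 = (M₀x³/(6L)-M₀(x-a)²/2+C₁x)/EI  [x>a] with C₁=M₀(3b²-L²)/(6L)=-78/5 = (9·16³/(6·20)-9·(16-12)²/2+(-78/5)·16)/50000 = -9/31250 m
Superposition: y = Σ y_i = -122371/750000 m ≈ -0.163161 m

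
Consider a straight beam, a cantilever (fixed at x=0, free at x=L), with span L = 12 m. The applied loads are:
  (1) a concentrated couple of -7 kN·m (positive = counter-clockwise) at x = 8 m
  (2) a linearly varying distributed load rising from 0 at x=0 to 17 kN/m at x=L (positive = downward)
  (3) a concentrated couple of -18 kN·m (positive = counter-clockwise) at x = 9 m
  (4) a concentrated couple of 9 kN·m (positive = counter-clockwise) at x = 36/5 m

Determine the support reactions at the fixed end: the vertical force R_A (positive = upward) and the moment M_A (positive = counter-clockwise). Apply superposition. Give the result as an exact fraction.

R_A = 102 kN, M_A = 832 kN·m

Load 1 — applied couple M₀=-7 kN·m at a=8 m (b=L-a=4):
  R_A = 0 kN
  M_A = -M₀ = -(-7) = 7 kN·m
Load 2 — triangular load w₀=17 kN/m (0→w₀ over full span):
  R_A = w₀L/2 = 17·12/2 = 102 kN
  M_A = w₀L²/3 = 17·12²/3 = 816 kN·m
Load 3 — applied couple M₀=-18 kN·m at a=9 m (b=L-a=3):
  R_A = 0 kN
  M_A = -M₀ = -(-18) = 18 kN·m
Load 4 — applied couple M₀=9 kN·m at a=36/5 m (b=L-a=24/5):
  R_A = 0 kN
  M_A = -M₀ = -9 kN·m
Superposition: R_A = 102 kN, M_A = 832 kN·m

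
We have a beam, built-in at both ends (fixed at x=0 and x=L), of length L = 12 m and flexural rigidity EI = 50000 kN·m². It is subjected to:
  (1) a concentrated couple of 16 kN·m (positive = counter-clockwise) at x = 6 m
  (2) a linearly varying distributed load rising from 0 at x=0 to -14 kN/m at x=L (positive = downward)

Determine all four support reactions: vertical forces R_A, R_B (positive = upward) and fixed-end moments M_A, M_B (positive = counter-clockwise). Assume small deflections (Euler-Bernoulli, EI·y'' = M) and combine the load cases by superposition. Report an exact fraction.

Load 1 — applied couple M₀=16 kN·m at a=6 m (b=L-a=6):
  R_A = 6M₀ab/L³ = 6·16·6·6/12³ = 2 kN
  M_A = M₀b(2a-b)/L² = 16·6·(2·6-6)/12² = 4 kN·m
  R_B = -6M₀ab/L³ = -6·16·6·6/12³ = -2 kN
  M_B = M₀a(2b-a)/L² = 16·6·(2·6-6)/12² = 4 kN·m
Load 2 — triangular load w₀=-14 kN/m (0→w₀ over full span):
  R_A = 3w₀L/20 = 3·(-14)·12/20 = -126/5 kN
  M_A = w₀L²/30 = (-14)·12²/30 = -336/5 kN·m
  R_B = 7w₀L/20 = 7·(-14)·12/20 = -294/5 kN
  M_B = -w₀L²/20 = -(-14)·12²/20 = 504/5 kN·m
Superposition: R_A = -116/5 kN, M_A = -316/5 kN·m, R_B = -304/5 kN, M_B = 524/5 kN·m

R_A = -116/5 kN, M_A = -316/5 kN·m, R_B = -304/5 kN, M_B = 524/5 kN·m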